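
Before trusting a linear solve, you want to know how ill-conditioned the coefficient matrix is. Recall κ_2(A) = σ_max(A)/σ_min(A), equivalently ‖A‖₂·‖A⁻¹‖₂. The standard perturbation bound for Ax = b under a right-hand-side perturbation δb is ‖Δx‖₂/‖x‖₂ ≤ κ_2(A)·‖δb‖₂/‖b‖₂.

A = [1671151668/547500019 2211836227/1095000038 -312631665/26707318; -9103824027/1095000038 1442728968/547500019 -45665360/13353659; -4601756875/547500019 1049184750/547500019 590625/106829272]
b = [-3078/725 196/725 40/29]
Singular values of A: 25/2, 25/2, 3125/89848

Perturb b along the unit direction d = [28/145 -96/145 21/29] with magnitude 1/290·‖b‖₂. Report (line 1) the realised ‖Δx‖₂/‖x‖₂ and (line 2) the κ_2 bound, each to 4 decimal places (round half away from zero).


1.2393
1.2393

largest singular value 25/2, smallest 3125/89848
κ = σ_max/σ_min = (25/2)/(3125/89848) = 359.3920
κ_2(A)·‖δb‖/‖b‖ = 1.2393
solve Ax = b  →  x = [-0.1715 -0.0334 0.3122]
‖b‖ = 4.4721, ‖x‖ = 0.3578
Δx = A⁻¹·δb where δb = 1/290·4.4721·d; ‖Δx‖ = 0.4434
realised ‖Δx‖/‖x‖ = 1.2393
so the bound is sharp here: realised error equals the bound


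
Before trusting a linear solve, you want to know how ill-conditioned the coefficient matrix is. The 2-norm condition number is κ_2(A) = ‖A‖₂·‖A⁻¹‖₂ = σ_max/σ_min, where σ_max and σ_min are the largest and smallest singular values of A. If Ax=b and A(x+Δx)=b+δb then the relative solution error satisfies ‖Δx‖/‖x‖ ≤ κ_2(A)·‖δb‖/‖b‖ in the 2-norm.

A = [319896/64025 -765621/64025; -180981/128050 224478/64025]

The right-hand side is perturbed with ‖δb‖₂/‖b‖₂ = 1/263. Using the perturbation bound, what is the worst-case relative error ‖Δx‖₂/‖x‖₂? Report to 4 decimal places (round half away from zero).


M = AᵀA = [707340681/26234884 -424371555/6558721; -424371555/6558721 1018505421/6558721]. tr(M)=28292085/155236, det(M)=59049/155236
solving λ² − 28292085/155236·λ + 59049/155236 = 0 gives λ = 729/4, 81/38809
κ_2(A) = √(λ_max/λ_min) = √((729/4) / (81/38809)) = 295.5000
bound on ‖Δx‖/‖x‖: κ·ε = 295.5000·1/263 = 1.1236

1.1236


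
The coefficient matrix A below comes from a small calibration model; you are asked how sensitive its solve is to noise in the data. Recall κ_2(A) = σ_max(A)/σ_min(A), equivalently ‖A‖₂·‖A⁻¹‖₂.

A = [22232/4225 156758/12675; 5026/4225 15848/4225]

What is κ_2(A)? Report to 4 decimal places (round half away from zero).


form AᵀA = [831236/28561 5958400/85683; 5958400/85683 42933604/257049] with trace 298312/1521 and determinant 38416/1521
λ_max, λ_min = (298312/1521 ± √88756326400/2313441)/2 = 196, 196/1521
κ_2(A) = √(λ_max/λ_min) = √(196 / (196/1521)) = 39.0000

39.0000


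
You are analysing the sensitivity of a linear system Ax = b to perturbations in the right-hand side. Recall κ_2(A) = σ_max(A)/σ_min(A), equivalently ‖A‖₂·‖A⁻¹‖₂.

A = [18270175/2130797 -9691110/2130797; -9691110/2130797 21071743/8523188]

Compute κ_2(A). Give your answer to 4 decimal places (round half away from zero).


235.9360

M = AᵀA = [1479989299525/15710366281 -1578618826785/31420732562; -1578618826785/31420732562 6735986718241/251365860496]. tr(M)=105245036369/869778064, det(M)=228765625/869778064
eigenvalues of AᵀA: λ = (tr ± √(tr²−4·det))/2 = 121, 1890625/869778064
κ = σ_max/σ_min = 11/(1375/29492) = 235.9360


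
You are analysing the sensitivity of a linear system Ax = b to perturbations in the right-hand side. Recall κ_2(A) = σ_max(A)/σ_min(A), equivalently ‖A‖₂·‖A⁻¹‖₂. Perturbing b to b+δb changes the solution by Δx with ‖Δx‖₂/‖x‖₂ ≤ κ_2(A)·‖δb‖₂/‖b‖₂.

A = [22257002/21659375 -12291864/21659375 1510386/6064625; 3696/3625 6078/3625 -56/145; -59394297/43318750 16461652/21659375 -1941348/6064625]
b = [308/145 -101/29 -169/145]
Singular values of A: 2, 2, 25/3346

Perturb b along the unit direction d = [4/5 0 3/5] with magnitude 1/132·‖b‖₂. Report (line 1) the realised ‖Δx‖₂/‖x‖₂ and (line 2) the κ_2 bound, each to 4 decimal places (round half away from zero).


0.0321
2.0279

largest singular value 2, smallest 25/3346
κ_2(A) = 2 / (25/3346) = 267.6800
κ_2(A)·‖δb‖/‖b‖ = 2.0279
solve Ax = b  →  x = [-10.4355 33.9930 129.0464]
‖b‖₂ = 4.2426 and ‖x‖₂ = 133.8559
re-solving with b+δb shifts x by Δx of norm 4.3018
dividing the unrounded norms, ‖Δx‖/‖x‖ = 0.0321
tightness: 0.0321 against a bound of 2.0279 (unrounded ratio ≈ 0.0158)


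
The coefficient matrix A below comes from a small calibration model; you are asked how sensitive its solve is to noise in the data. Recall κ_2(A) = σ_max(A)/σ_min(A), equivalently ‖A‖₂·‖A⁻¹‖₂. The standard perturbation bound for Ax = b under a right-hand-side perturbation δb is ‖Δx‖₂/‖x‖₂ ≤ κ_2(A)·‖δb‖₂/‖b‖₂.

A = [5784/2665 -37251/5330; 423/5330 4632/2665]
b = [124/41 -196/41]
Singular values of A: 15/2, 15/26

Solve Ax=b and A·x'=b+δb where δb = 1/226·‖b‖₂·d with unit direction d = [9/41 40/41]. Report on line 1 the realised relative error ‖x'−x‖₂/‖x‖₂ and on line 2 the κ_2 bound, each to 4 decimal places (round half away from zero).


0.0062
0.0575

from the listed singular values, σ₁ = 15/2, σ_n = 15/26
condition number: (15/2) ÷ (15/26) = 13.0000
worst-case relative error ≤ 13.0000 × 1/226 = 0.0575
solve Ax = b  →  x = [-6.5067 -2.4533]
2-norm of b is 5.6569; of x, 6.9538
Δx = A⁻¹·δb where δb = 1/226·5.6569·d; ‖Δx‖ = 0.0434
relative error = 0.0062
so the bound overstates the realised error by a factor of ≈ 9.2195 (computed from the unrounded values)


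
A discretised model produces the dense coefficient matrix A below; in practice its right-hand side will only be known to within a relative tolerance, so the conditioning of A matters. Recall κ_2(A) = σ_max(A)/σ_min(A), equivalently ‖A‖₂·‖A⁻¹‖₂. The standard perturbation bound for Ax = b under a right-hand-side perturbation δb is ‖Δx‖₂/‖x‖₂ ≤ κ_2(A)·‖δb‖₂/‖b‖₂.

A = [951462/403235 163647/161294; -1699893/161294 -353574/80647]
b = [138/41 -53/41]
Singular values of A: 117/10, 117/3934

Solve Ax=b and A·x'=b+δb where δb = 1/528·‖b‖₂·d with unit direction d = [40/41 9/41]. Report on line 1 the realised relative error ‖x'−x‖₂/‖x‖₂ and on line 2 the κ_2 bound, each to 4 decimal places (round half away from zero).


0.0023
0.7451

σ_max = 117/10, σ_min = 117/3934
κ = σ_max/σ_min = (117/10)/(117/3934) = 393.4000
κ_2(A)·‖δb‖/‖b‖ = 0.7451
solve Ax = b  →  x = [-38.6391 93.1782]
‖b‖₂ = 3.6056 and ‖x‖₂ = 100.8719
Δx = A⁻¹·δb where δb = 1/528·3.6056·d; ‖Δx‖ = 0.2296
relative error = 0.0023
tightness: 0.0023 against a bound of 0.7451 (unrounded ratio ≈ 0.0031)


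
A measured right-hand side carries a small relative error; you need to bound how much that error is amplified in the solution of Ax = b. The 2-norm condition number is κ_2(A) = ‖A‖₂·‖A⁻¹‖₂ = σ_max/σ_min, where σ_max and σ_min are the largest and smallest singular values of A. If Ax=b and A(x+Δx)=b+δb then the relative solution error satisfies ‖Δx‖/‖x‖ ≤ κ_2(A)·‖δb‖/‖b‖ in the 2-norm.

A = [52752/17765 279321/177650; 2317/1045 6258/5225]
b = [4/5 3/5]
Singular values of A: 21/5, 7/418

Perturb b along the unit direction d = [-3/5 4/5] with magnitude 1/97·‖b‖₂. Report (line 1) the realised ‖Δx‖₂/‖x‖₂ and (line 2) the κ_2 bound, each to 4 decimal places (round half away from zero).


2.5856
2.5856

σ_max = 21/5, σ_min = 7/418
condition number: (21/5) ÷ (7/418) = 250.8000
bound on ‖Δx‖/‖x‖: κ·ε = 250.8000·1/97 = 2.5856
solve Ax = b  →  x = [0.2101 0.1120]
‖b‖ = 1.0000, ‖x‖ = 0.2381
Δx = A⁻¹·δb where δb = 1/97·1.0000·d; ‖Δx‖ = 0.6156
relative error = 2.5856
realised/bound = 1 exactly: the bound is attained for this b and d


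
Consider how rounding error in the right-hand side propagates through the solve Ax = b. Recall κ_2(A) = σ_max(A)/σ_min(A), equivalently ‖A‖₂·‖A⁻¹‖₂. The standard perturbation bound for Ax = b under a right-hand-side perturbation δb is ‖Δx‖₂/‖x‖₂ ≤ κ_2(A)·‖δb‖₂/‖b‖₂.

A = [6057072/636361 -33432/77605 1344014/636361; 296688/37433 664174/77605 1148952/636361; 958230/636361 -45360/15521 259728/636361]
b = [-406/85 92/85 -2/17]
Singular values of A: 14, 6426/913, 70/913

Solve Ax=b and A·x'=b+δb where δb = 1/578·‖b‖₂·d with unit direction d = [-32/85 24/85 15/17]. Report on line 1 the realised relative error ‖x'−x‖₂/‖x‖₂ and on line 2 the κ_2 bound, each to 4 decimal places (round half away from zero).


0.0042
0.3159

largest singular value 14, smallest 70/913
condition number: 14 ÷ (70/913) = 182.6000
worst-case relative error ≤ 182.6000 × 1/578 = 0.3159
solve Ax = b  →  x = [-6.1100 0.4342 25.3631]
‖b‖ = 4.8990, ‖x‖ = 26.0923
with δb = [-0.0032 0.0024 0.0075], A·Δx = δb → ‖Δx‖ = 0.1105
realised ‖Δx‖/‖x‖ = 0.0042
so the bound overstates the realised error by a factor of ≈ 74.5649 (computed from the unrounded values)


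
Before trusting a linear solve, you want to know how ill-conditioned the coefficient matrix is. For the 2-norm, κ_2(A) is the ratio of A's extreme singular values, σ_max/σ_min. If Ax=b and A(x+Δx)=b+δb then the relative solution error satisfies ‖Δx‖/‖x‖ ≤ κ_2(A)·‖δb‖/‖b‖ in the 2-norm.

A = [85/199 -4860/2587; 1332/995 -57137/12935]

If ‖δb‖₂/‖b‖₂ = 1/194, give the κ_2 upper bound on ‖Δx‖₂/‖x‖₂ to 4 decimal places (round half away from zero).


form AᵀA = [1954849/990025 -6648768/990025; -6648768/990025 22811401/990025] with trace 990650/39601 and determinant 15625/39601
eigenvalues of AᵀA: λ = (tr ± √(tr²−4·det))/2 = 25, 625/39601
κ = σ_max/σ_min = 5/(25/199) = 39.8000
worst-case relative error ≤ 39.8000 × 1/194 = 0.2052

0.2052


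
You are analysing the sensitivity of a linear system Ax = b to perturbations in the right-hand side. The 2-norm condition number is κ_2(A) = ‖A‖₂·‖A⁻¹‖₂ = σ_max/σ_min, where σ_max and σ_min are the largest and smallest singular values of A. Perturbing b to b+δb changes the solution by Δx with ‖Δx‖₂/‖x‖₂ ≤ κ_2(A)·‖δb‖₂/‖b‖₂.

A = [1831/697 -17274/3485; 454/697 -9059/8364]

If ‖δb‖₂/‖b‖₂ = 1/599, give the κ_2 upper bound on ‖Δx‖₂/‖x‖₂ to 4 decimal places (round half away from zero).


M = AᵀA = [2117/289 -119009/8670; -119009/8670 26781649/1040400]. tr(M)=119041/3600, det(M)=529/3600
solving λ² − 119041/3600·λ + 529/3600 = 0 gives λ = 529/16, 1/225
κ = σ_max/σ_min = (23/4)/(1/15) = 86.2500
perturbation bound = 86.2500·1/599 = 0.1440

0.1440


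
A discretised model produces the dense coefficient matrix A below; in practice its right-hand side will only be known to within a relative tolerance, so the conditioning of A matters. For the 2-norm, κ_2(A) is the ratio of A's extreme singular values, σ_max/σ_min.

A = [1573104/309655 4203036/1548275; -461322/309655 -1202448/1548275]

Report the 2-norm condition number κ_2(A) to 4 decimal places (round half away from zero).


form AᵀA = [107498967300/3835448761 57332227680/3835448761; 57332227680/3835448761 30578228496/3835448761] with trace 477775764/13271449 and determinant 129600/13271449
solving λ² − 477775764/13271449·λ + 129600/13271449 = 0 gives λ = 36, 3600/13271449
κ_2(A) = √(λ_max/λ_min) = √(36 / (3600/13271449)) = 364.3000

364.3000


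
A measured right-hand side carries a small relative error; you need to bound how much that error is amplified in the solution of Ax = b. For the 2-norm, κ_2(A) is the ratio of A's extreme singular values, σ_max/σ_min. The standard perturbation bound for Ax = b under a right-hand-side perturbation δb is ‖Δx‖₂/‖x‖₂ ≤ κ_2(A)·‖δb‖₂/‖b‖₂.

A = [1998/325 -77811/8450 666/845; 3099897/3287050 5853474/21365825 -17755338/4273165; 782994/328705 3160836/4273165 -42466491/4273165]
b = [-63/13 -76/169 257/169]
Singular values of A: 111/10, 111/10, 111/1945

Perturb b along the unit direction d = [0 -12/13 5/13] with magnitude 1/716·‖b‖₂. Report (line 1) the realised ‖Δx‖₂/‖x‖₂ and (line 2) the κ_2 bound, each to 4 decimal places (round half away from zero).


from the listed singular values, σ₁ = 111/10, σ_n = 111/1945
κ = σ_max/σ_min = (111/10)/(111/1945) = 194.5000
perturbation bound = 194.5000·1/716 = 0.2716
solve Ax = b  →  x = [13.8018 10.0748 3.9051]
2-norm of b is 5.0990; of x, 17.5283
Δx = A⁻¹·δb where δb = 1/716·5.0990·d; ‖Δx‖ = 0.1248
realised ‖Δx‖/‖x‖ = 0.0071
so the bound overstates the realised error by a factor of ≈ 38.1572 (computed from the unrounded values)

0.0071
0.2716


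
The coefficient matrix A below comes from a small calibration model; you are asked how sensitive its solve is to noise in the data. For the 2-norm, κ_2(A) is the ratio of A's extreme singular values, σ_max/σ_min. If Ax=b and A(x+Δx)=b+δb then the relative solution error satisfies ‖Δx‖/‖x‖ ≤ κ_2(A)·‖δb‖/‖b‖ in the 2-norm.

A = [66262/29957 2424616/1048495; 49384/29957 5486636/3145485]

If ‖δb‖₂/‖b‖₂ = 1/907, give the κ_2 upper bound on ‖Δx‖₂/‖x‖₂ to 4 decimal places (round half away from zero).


AᵀA = [6829432100/897421849 150586349680/18845858829; 150586349680/18845858829 3320481572944/395763035409]; tr = 7529442484/470586249, det = 1000000/470586249
eigenvalues of AᵀA: λ = (tr ± √(tr²−4·det))/2 = 16, 62500/470586249
κ = σ_max/σ_min = 4/(250/21693) = 347.0880
worst-case relative error ≤ 347.0880 × 1/907 = 0.3827

0.3827


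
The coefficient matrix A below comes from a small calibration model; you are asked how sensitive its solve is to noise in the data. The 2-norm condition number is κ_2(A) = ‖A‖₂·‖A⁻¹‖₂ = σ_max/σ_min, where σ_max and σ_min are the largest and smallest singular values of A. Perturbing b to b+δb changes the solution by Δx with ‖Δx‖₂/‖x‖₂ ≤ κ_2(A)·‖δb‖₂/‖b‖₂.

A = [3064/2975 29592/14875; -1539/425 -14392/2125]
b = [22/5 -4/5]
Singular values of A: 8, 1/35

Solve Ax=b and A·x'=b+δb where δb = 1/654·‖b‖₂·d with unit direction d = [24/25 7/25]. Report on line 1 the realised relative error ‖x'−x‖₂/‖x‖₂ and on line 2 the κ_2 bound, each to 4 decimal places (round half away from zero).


σ_max = 8, σ_min = 1/35
κ_2(A) = 8 / (1/35) = 280.0000
bound on ‖Δx‖/‖x‖: κ·ε = 280.0000·1/654 = 0.4281
solve Ax = b  →  x = [-123.4118 66.1029]
2-norm of b is 4.4721; of x, 140.0002
re-solving with b+δb shifts x by Δx of norm 0.2393
realised ‖Δx‖/‖x‖ = 0.0017
realised/bound (from unrounded values) ≈ 0.0040

0.0017
0.4281


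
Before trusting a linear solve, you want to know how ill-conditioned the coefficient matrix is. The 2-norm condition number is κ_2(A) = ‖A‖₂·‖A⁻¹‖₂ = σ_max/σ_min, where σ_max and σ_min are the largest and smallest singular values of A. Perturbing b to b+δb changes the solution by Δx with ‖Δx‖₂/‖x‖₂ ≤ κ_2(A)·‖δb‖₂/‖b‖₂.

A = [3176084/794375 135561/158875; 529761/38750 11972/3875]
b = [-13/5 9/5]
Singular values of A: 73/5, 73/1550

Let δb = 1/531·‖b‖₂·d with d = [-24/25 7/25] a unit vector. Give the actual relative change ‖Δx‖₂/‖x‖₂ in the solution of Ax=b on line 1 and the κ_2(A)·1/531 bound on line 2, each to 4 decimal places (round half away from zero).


σ_max = 73/5, σ_min = 73/1550
κ = σ_max/σ_min = (73/5)/(73/1550) = 310.0000
worst-case relative error ≤ 310.0000 × 1/531 = 0.5838
solve Ax = b  →  x = [-13.9158 62.1600]
2-norm of b is 3.1623; of x, 63.6987
with δb = [-0.0057 0.0017], A·Δx = δb → ‖Δx‖ = 0.1264
dividing the unrounded norms, ‖Δx‖/‖x‖ = 0.0020
so the bound overstates the realised error by a factor of ≈ 294.0920 (computed from the unrounded values)

0.0020
0.5838


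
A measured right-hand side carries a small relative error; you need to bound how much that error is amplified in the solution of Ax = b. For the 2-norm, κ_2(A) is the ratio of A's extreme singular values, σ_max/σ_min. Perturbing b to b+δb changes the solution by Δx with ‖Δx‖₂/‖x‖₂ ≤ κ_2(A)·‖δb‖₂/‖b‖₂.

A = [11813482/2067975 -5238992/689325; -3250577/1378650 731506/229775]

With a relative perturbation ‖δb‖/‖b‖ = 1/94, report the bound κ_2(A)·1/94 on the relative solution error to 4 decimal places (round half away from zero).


M = AᵀA = [3865856126353/101219422500 -429532025417/8434951875; -429532025417/8434951875 190905008452/2811650625]. tr(M)=17181498289/161951076, det(M)=1800814096/25304855625
char-poly roots: 10609/100 and 678976/1012194225
σ_max=√(10609/100)=(103/10), σ_min=√(678976/1012194225)=(824/31815) → κ = 397.6875
worst-case relative error ≤ 397.6875 × 1/94 = 4.2307

4.2307


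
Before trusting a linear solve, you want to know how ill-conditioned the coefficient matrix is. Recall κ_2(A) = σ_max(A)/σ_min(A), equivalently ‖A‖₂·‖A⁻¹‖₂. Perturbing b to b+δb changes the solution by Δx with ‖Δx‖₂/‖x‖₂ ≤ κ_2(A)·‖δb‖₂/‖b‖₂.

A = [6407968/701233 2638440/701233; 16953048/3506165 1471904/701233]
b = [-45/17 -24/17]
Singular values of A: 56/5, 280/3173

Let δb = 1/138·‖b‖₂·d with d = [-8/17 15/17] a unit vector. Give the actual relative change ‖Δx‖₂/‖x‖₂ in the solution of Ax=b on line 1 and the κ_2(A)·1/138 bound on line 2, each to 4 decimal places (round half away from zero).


0.9197
0.9197

from the listed singular values, σ₁ = 56/5, σ_n = 280/3173
κ = σ_max/σ_min = (56/5)/(280/3173) = 126.9200
bound on ‖Δx‖/‖x‖: κ·ε = 126.9200·1/138 = 0.9197
solve Ax = b  →  x = [-0.2473 -0.1030]
‖b‖₂ = 3.0000 and ‖x‖₂ = 0.2679
with δb = [-0.0102 0.0192], A·Δx = δb → ‖Δx‖ = 0.2464
dividing the unrounded norms, ‖Δx‖/‖x‖ = 0.9197
tightness: 0.9197 against a bound of 0.9197; the bound is attained (ratio 1)


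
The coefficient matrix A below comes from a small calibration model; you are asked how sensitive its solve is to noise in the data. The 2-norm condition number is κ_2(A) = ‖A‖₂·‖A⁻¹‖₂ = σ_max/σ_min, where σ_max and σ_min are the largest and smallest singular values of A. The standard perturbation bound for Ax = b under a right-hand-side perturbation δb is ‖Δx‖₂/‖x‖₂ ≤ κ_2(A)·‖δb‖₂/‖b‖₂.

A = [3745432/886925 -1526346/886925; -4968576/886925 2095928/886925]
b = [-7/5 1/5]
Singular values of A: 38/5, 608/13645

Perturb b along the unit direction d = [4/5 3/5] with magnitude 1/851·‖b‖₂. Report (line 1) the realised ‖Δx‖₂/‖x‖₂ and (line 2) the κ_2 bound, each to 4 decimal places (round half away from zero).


0.0017
0.2004

largest singular value 38/5, smallest 608/13645
condition number: (38/5) ÷ (608/13645) = 170.5625
perturbation bound = 170.5625·1/851 = 0.2004
solve Ax = b  →  x = [-8.7532 -20.6655]
2-norm of b is 1.4142; of x, 22.4428
with δb = [0.0013 0.0010], A·Δx = δb → ‖Δx‖ = 0.0373
relative error = 0.0017
so the bound overstates the realised error by a factor of ≈ 120.6080 (computed from the unrounded values)


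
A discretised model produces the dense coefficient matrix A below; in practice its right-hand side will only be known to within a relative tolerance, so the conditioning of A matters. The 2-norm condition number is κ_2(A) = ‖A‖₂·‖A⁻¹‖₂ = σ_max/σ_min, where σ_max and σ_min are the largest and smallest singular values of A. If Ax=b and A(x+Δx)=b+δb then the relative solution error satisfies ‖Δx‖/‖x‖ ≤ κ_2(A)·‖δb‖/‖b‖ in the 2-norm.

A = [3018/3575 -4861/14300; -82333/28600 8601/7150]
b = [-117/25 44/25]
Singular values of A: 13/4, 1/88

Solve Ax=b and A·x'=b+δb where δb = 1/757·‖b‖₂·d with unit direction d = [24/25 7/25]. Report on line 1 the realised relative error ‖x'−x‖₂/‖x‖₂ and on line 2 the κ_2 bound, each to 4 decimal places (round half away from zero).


0.0017
0.3778

σ_max = 13/4, σ_min = 1/88
κ = σ_max/σ_min = (13/4)/(1/88) = 286.0000
worst-case relative error ≤ 286.0000 × 1/757 = 0.3778
solve Ax = b  →  x = [-136.2367 -324.5680]
‖b‖₂ = 5.0000 and ‖x‖₂ = 352.0012
δb = ε·‖b‖·d = [0.0063 0.0018]; solving A·Δx = δb gives ‖Δx‖ = 0.5812
dividing the unrounded norms, ‖Δx‖/‖x‖ = 0.0017
tightness: 0.0017 against a bound of 0.3778 (unrounded ratio ≈ 0.0044)


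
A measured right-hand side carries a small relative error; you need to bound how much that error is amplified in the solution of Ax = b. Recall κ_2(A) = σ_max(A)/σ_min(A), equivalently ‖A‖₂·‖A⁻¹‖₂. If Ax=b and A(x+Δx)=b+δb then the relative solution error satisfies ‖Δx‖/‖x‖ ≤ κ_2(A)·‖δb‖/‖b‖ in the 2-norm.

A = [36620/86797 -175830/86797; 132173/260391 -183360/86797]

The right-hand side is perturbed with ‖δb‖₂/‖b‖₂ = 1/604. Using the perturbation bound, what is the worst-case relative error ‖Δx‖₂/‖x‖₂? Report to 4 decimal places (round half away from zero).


0.1088

AᵀA = [35123569/80622441 -17261960/8958049; -17261960/8958049 76738500/8958049]; tr = 431749/47961, det = 100/5329
solving λ² − 431749/47961·λ + 100/5329 = 0 gives λ = 9, 100/47961
κ_2(A) = √(λ_max/λ_min) = √(9 / (100/47961)) = 65.7000
κ_2(A)·‖δb‖/‖b‖ = 0.1088


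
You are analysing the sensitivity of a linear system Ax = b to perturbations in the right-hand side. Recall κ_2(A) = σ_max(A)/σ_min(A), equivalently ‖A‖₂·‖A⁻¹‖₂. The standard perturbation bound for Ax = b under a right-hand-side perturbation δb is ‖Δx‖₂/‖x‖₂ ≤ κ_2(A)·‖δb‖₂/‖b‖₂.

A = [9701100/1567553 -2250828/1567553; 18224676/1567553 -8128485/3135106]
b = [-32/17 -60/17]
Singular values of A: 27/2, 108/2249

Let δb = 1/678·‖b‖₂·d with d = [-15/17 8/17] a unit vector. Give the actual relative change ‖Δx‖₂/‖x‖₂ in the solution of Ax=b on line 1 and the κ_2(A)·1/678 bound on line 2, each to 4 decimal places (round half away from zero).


largest singular value 27/2, smallest 108/2249
κ_2(A) = (27/2) / (108/2249) = 281.1250
κ_2(A)·‖δb‖/‖b‖ = 0.4146
solve Ax = b  →  x = [-0.2891 0.0650]
2-norm of b is 4.0000; of x, 0.2963
re-solving with b+δb shifts x by Δx of norm 0.1229
dividing the unrounded norms, ‖Δx‖/‖x‖ = 0.4146
realised/bound = 1 exactly: the bound is attained for this b and d

0.4146
0.4146


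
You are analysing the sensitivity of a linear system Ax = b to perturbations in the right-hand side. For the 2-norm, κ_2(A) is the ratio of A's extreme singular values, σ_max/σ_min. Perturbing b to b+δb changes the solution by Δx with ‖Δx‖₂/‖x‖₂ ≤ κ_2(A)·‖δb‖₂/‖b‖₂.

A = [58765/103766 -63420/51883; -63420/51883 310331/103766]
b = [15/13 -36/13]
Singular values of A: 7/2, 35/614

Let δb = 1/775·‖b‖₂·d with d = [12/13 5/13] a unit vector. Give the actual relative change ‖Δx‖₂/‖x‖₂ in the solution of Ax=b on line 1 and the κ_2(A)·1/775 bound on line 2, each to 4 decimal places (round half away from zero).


0.0792
0.0792

from the listed singular values, σ₁ = 7/2, σ_n = 35/614
κ = σ_max/σ_min = (7/2)/(35/614) = 61.4000
κ_2(A)·‖δb‖/‖b‖ = 0.0792
solve Ax = b  →  x = [0.3297 -0.7912]
2-norm of b is 3.0000; of x, 0.8571
with δb = [0.0036 0.0015], A·Δx = δb → ‖Δx‖ = 0.0679
dividing the unrounded norms, ‖Δx‖/‖x‖ = 0.0792
so the bound is sharp here: realised error equals the bound


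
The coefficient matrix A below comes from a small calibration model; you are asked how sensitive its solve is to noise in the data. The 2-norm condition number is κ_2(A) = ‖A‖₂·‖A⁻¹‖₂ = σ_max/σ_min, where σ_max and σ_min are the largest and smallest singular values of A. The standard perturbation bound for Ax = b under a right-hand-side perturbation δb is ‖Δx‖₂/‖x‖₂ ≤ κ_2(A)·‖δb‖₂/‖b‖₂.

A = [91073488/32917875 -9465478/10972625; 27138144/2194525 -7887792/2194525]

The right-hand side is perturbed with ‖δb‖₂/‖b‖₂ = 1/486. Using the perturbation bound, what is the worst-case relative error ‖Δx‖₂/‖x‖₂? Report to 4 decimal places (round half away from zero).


M = AᵀA = [103511078919424/644608265625 -10063388894944/214869421875; -10063388894944/214869421875 978600142564/71623140625]. tr(M)=179709568324/1031373225, det(M)=59969536/114597025
eigenvalues of AᵀA: λ = (tr ± √(tr²−4·det))/2 = 4356/25, 123904/41254929
so κ_2 = √((4356/25) / (123904/41254929)) = 240.8625
bound on ‖Δx‖/‖x‖: κ·ε = 240.8625·1/486 = 0.4956

0.4956


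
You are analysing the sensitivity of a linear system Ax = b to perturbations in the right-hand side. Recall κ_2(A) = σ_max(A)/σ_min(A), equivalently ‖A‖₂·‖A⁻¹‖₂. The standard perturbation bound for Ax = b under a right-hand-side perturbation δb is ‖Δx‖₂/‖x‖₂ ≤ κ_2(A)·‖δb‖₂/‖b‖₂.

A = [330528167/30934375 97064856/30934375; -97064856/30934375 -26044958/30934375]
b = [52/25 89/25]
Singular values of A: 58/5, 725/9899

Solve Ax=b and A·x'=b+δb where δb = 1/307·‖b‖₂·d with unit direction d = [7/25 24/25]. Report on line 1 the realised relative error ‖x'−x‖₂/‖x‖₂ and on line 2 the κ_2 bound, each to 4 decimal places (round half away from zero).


0.0034
0.5159

σ_max = 58/5, σ_min = 725/9899
condition number: (58/5) ÷ (725/9899) = 158.3840
κ_2(A)·‖δb‖/‖b‖ = 0.5159
solve Ax = b  →  x = [-15.2095 52.4547]
2-norm of b is 4.1231; of x, 54.6152
δb = ε·‖b‖·d = [0.0038 0.0129]; solving A·Δx = δb gives ‖Δx‖ = 0.1834
realised ‖Δx‖/‖x‖ = 0.0034
realised/bound (from unrounded values) ≈ 0.0065


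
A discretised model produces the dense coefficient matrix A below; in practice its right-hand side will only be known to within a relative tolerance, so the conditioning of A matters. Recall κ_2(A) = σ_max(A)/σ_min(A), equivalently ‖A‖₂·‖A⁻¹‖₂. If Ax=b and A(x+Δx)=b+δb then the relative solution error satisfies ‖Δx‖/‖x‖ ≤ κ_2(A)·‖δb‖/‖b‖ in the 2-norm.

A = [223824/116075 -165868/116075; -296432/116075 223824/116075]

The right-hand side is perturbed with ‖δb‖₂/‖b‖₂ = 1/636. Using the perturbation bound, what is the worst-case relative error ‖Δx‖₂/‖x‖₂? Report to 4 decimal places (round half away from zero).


0.3650

M = AᵀA = [5518764544/538936225 -4138953408/538936225; -4138953408/538936225 3104375056/538936225]. tr(M)=344925584/21557449, det(M)=102400/21557449
char-poly roots: 16 and 6400/21557449
σ_max=√16=4, σ_min=√(6400/21557449)=(80/4643) → κ = 232.1500
bound on ‖Δx‖/‖x‖: κ·ε = 232.1500·1/636 = 0.3650


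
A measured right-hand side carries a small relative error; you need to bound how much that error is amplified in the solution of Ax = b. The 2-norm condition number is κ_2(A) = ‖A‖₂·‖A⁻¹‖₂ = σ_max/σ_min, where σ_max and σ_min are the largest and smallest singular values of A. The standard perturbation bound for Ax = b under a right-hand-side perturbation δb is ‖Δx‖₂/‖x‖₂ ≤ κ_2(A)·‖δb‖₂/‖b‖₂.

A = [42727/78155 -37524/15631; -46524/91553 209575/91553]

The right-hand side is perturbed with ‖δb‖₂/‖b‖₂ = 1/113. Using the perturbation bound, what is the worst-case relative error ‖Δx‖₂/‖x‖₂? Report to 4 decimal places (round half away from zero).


form AᵀA = [6801806089/12209145025 -6045115968/2441829005; -6045115968/2441829005 5373478441/488365801] with trace 83961194/7263025 and determinant 289/290521
char-poly roots: 289/25 and 25/290521
so κ_2 = √((289/25) / (25/290521)) = 366.5200
κ_2(A)·‖δb‖/‖b‖ = 3.2435

3.2435


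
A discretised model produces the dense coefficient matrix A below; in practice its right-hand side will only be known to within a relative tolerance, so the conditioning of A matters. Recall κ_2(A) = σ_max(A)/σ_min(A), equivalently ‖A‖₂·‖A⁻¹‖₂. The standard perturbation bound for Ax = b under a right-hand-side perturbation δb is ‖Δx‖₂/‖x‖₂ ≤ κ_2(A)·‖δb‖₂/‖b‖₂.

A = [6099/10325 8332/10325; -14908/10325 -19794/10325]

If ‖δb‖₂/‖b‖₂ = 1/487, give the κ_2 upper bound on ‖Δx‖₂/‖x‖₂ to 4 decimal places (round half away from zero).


0.4240

form AᵀA = [51889253/21321125 69181164/21321125; 69181164/21321125 92244932/21321125] with trace 28826837/4264225 and determinant 114244/106605625
eigenvalues of AᵀA: λ = (tr ± √(tr²−4·det))/2 = 169/25, 676/4264225
σ_max=√(169/25)=(13/5), σ_min=√(676/4264225)=(26/2065) → κ = 206.5000
bound on ‖Δx‖/‖x‖: κ·ε = 206.5000·1/487 = 0.4240


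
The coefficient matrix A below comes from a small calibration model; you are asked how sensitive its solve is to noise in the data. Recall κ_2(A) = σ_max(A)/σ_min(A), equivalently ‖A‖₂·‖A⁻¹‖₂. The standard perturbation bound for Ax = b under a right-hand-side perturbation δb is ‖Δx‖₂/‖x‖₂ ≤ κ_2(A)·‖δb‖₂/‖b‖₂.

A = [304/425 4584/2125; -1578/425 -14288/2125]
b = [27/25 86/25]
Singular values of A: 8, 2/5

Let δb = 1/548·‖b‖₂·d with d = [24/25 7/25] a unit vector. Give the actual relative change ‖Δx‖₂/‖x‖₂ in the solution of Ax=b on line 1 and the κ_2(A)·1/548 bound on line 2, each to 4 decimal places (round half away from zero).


σ_max = 8, σ_min = 2/5
κ_2(A) = 8 / (2/5) = 20.0000
κ_2(A)·‖δb‖/‖b‖ = 0.0365
solve Ax = b  →  x = [-4.5882 2.0221]
‖b‖₂ = 3.6056 and ‖x‖₂ = 5.0140
re-solving with b+δb shifts x by Δx of norm 0.0164
relative error = 0.0033
realised/bound (from unrounded values) ≈ 0.0899

0.0033
0.0365


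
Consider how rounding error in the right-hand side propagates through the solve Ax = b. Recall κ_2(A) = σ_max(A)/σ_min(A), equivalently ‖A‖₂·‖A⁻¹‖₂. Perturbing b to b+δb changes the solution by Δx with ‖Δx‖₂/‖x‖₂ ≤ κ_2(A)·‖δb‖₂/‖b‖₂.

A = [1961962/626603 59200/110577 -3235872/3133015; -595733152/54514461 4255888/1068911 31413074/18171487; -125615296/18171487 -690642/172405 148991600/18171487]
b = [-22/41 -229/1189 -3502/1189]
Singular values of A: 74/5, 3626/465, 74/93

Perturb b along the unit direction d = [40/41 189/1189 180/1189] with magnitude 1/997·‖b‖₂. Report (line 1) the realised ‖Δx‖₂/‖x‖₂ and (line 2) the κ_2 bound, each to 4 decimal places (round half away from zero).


largest singular value 74/5, smallest 74/93
condition number: (74/5) ÷ (74/93) = 18.6000
perturbation bound = 18.6000·1/997 = 0.0187
solve Ax = b  →  x = [-0.3923 -0.6810 -1.0227]
2-norm of b is 3.0000; of x, 1.2898
δb = ε·‖b‖·d = [0.0029 0.0005 0.0005]; solving A·Δx = δb gives ‖Δx‖ = 0.0038
relative error = 0.0029
tightness: 0.0029 against a bound of 0.0187 (unrounded ratio ≈ 0.1572)

0.0029
0.0187


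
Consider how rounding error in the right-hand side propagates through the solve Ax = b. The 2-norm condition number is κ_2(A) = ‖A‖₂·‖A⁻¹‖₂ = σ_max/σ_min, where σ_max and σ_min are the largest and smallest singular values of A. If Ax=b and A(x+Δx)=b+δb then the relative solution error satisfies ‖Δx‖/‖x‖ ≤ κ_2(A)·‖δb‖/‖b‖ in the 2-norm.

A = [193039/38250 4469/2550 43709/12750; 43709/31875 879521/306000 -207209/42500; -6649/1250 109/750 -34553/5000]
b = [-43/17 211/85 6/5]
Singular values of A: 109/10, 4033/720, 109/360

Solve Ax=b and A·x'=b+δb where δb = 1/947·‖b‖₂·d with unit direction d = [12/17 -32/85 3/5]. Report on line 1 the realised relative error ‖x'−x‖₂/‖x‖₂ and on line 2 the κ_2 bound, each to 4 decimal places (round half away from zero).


from the listed singular values, σ₁ = 109/10, σ_n = 109/360
κ_2(A) = (109/10) / (109/360) = 36.0000
worst-case relative error ≤ 36.0000 × 1/947 = 0.0380
solve Ax = b  →  x = [3.1198 -5.1773 -2.6839]
‖b‖₂ = 3.7417 and ‖x‖₂ = 6.6136
Δx = A⁻¹·δb where δb = 1/947·3.7417·d; ‖Δx‖ = 0.0130
realised ‖Δx‖/‖x‖ = 0.0020
realised/bound (from unrounded values) ≈ 0.0519

0.0020
0.0380


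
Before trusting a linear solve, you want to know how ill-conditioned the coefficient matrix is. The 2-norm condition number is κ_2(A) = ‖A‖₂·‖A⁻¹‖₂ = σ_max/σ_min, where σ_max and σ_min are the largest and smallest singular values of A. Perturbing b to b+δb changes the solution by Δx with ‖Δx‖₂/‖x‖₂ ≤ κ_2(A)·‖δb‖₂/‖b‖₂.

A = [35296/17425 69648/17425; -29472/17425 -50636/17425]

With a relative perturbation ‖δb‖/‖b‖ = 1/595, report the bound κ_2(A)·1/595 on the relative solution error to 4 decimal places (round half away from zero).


0.0603

AᵀA = [84576256/12145225 6321024/485809; 6321024/485809 296593936/12145225]; tr = 1318928/42025, det = 802816/1050625
solving λ² − 1318928/42025·λ + 802816/1050625 = 0 gives λ = 784/25, 1024/42025
κ_2(A) = √(λ_max/λ_min) = √((784/25) / (1024/42025)) = 35.8750
worst-case relative error ≤ 35.8750 × 1/595 = 0.0603


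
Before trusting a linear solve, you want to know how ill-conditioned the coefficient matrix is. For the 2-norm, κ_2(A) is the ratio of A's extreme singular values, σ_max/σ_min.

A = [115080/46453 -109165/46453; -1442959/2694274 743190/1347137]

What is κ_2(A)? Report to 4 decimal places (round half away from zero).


113.3000

form AᵀA = [27741195601/4318329796 -6604065405/1079582449; -6604065405/1079582449 6290616325/1079582449] with trace 62905661/5134756 and determinant 60025/5134756
eigenvalues of AᵀA: λ = (tr ± √(tr²−4·det))/2 = 49/4, 1225/1283689
κ = σ_max/σ_min = (7/2)/(35/1133) = 113.3000


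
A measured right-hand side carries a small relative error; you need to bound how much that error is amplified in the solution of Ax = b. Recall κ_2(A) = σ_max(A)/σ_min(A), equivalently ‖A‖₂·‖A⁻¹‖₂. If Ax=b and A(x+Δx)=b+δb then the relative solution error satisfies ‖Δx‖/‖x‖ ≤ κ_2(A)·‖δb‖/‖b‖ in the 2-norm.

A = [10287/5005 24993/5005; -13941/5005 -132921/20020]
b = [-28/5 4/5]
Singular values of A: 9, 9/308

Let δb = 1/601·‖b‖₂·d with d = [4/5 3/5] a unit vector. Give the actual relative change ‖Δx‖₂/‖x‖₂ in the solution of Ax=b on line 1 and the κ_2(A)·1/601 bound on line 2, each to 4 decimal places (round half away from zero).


from the listed singular values, σ₁ = 9, σ_n = 9/308
κ = σ_max/σ_min = 9/(9/308) = 308.0000
worst-case relative error ≤ 308.0000 × 1/601 = 0.5125
solve Ax = b  →  x = [126.1880 -53.0598]
‖b‖₂ = 5.6569 and ‖x‖₂ = 136.8896
Δx = A⁻¹·δb where δb = 1/601·5.6569·d; ‖Δx‖ = 0.3221
realised ‖Δx‖/‖x‖ = 0.0024
realised/bound (from unrounded values) ≈ 0.0046

0.0024
0.5125


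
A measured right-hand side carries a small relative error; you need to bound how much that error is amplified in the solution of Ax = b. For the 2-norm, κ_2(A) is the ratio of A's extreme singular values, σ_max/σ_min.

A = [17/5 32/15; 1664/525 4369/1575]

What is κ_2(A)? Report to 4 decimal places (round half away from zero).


12.6000

form AᵀA = [5955121/275625 13267616/826875; 13267616/826875 30377761/2480625] with trace 3358954/99225 and determinant 707281/99225
λ_max, λ_min = (3358954/99225 ± √11001852145216/9845600625)/2 = 841/25, 841/3969
κ = σ_max/σ_min = (29/5)/(29/63) = 12.6000


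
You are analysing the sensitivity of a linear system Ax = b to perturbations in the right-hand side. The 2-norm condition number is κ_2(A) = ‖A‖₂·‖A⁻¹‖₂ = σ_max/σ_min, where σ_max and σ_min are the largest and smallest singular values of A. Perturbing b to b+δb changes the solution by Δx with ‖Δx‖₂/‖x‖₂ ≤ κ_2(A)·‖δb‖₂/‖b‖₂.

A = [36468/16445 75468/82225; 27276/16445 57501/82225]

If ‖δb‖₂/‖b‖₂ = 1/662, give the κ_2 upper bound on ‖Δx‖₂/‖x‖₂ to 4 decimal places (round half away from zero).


0.4777

AᵀA = [6381216/832117 13294044/4160585; 13294044/4160585 27697797/20802925]; tr = 14402169/1600225, det = 1296/1600225
eigenvalues of AᵀA: λ = (tr ± √(tr²−4·det))/2 = 9, 144/1600225
so κ_2 = √(9 / (144/1600225)) = 316.2500
perturbation bound = 316.2500·1/662 = 0.4777


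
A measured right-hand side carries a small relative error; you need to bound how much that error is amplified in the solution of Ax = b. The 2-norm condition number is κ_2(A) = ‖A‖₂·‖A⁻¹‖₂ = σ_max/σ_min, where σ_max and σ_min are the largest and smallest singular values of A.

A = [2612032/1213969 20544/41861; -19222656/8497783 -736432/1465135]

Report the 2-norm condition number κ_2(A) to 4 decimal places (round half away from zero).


357.3500

M = AᵀA = [836888645632/85864822729 941491980288/429324113645; 941491980288/429324113645 1059350612224/2146620568225]. tr(M)=13076482304/1276990225, det(M)=1048576/1276990225
eigenvalues of AᵀA: λ = (tr ± √(tr²−4·det))/2 = 256/25, 4096/51079609
κ_2(A) = √(λ_max/λ_min) = √((256/25) / (4096/51079609)) = 357.3500


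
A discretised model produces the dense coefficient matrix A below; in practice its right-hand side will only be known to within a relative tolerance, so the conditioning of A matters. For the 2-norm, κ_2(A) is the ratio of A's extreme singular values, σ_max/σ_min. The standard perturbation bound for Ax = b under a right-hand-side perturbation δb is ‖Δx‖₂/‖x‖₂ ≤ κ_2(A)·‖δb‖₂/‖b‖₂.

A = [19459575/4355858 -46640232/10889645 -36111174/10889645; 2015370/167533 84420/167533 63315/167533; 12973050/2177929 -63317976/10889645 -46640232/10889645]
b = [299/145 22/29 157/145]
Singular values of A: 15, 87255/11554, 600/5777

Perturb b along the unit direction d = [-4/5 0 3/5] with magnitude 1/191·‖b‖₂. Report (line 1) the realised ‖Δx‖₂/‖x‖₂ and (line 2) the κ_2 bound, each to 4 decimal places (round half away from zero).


0.0128
0.7562

σ_max = 15, σ_min = 600/5777
κ_2(A) = 15 / (600/5777) = 144.4250
bound on ‖Δx‖/‖x‖: κ·ε = 144.4250·1/191 = 0.7562
solve Ax = b  →  x = [0.0721 5.6382 -7.8068]
‖b‖₂ = 2.4495 and ‖x‖₂ = 9.6302
re-solving with b+δb shifts x by Δx of norm 0.1235
realised ‖Δx‖/‖x‖ = 0.0128
realised/bound (from unrounded values) ≈ 0.0170


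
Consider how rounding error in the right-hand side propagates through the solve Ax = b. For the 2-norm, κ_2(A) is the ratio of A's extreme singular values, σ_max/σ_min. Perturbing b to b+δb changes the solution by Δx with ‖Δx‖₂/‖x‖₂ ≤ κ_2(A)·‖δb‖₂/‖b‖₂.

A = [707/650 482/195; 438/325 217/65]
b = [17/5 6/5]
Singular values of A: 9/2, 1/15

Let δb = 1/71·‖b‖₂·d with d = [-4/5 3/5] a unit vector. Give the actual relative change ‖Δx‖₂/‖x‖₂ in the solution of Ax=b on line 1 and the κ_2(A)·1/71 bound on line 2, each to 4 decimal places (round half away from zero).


0.0254
0.9507

from the listed singular values, σ₁ = 9/2, σ_n = 1/15
κ = σ_max/σ_min = (9/2)/(1/15) = 67.5000
bound on ‖Δx‖/‖x‖: κ·ε = 67.5000·1/71 = 0.9507
solve Ax = b  →  x = [27.9487 -10.9231]
2-norm of b is 3.6056; of x, 30.0074
Δx = A⁻¹·δb where δb = 1/71·3.6056·d; ‖Δx‖ = 0.7617
dividing the unrounded norms, ‖Δx‖/‖x‖ = 0.0254
realised/bound (from unrounded values) ≈ 0.0267


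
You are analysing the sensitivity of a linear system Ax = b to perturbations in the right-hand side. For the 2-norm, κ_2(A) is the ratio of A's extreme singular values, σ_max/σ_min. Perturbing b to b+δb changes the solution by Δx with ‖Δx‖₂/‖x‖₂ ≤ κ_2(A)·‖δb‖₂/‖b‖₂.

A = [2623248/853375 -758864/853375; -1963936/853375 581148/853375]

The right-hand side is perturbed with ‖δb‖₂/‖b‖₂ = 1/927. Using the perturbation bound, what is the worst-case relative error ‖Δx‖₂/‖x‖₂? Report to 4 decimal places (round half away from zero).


0.3682

M = AᵀA = [429538987264/29129955625 -125281037952/29129955625; -125281037952/29129955625 36544302736/29129955625]. tr(M)=745733264/46607929, det(M)=102400/46607929
eigenvalues of AᵀA: λ = (tr ± √(tr²−4·det))/2 = 16, 6400/46607929
so κ_2 = √(16 / (6400/46607929)) = 341.3500
worst-case relative error ≤ 341.3500 × 1/927 = 0.3682
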